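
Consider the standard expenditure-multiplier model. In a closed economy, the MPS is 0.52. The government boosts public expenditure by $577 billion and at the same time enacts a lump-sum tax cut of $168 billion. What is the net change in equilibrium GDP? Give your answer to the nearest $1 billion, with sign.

MPC = 1 − MPS = 1 − 0.52 = 0.48.
Expenditure multiplier = 1/(1 − MPC) = 1/(1 − 0.48) = 1/0.52 ≈ 1.923.
ΔG contributes k·ΔG = (+$577 billion) / 0.52 ≈ +$1,109.6 billion.
ΔT of −$168 billion changes first-round spending by −c·ΔT = +$80.64 billion, contributing k·(−c·ΔT) = (+$80.64 billion) / 0.52 ≈ +$155.1 billion.
Net ΔY = k(ΔG − c·ΔT) = (+$657.64 billion) / 0.52 ≈ +$1,265 billion.

+$1,265 billion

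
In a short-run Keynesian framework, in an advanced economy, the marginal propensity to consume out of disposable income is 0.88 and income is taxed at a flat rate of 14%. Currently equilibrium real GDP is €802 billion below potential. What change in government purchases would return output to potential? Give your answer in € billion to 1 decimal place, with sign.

Spending multiplier = 1/(1 − c(1−t)) = 1/(1 − 0.88×0.86) = 1/0.2432 ≈ 4.112.
Need ΔY = +€802 billion, so ΔG = ΔY/k = (+€802 billion) × 0.2432 ≈ +€195 billion.
The government should increase government purchases by €195 billion.

+€195.0 billion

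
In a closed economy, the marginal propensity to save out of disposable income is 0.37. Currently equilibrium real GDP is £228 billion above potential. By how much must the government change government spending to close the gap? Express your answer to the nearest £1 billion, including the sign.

MPC = 1 − MPS = 1 − 0.37 = 0.63.
Spending multiplier = 1/(1 − MPC) = 1/(1 − 0.63) = 1/0.37 ≈ 2.703.
Need ΔY = −£228 billion, so ΔG = ΔY/k = (−£228 billion) × 0.37 ≈ −£84 billion.
The government should cut government spending by £84 billion.

−£84 billion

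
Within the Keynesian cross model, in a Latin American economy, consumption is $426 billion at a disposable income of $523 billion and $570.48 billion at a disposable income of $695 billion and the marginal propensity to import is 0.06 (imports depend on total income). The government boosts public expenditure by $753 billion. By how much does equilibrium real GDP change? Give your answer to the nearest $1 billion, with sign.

+$3,423 billion

MPC = ΔC/ΔYd = (570.48 − 426)/(695 − 523) = 144.48/172 = 0.84.
Expenditure multiplier = 1/(1 − c + m) = 1/(1 − 0.84 + 0.06) = 1/0.22 ≈ 4.545.
ΔY = k × ΔG = (+$753 billion) / 0.22 ≈ +$3,423 billion.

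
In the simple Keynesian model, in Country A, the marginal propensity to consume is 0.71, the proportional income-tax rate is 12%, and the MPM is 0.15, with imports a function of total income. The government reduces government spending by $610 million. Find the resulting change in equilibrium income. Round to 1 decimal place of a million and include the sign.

−$1,161.5 million

Spending multiplier = 1/(1 − c(1−t) + m) = 1/(1 − 0.71×0.88 + 0.15) = 1/0.5252 ≈ 1.904.
ΔY = k × ΔG = (−$610 million) / 0.5252 ≈ −$1,161.5 million.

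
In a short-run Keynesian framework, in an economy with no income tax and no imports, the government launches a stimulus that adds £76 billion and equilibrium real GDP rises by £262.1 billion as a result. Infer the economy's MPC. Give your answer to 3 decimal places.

0.710

Implied spending multiplier k = ΔY/ΔG = 262.1/76 ≈ 3.4487.
Since k = 1/(1 − MPC), MPC = 1 − 1/k = 1 − ΔG/ΔY = 1 − 76/262.1 ≈ 0.710.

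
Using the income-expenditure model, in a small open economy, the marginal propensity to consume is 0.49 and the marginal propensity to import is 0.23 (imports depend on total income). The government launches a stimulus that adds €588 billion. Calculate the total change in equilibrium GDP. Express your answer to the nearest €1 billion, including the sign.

Government-spending multiplier = 1/(1 − c + m) = 1/(1 − 0.49 + 0.23) = 1/0.74 ≈ 1.351.
ΔY = k × ΔG = (+€588 billion) / 0.74 ≈ +€795 billion.

+€795 billion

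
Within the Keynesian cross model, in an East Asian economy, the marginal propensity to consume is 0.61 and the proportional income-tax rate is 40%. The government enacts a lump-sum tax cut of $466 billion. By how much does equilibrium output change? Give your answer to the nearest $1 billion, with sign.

+$448 billion

A lump-sum tax change of −$466 billion shifts disposable income by +$466 billion; first-round consumption changes by −c × ΔT = −0.61 × (−$466 billion) = +$284.26 billion.
Expenditure multiplier = 1/(1 − c(1−t)) = 1/(1 − 0.61×0.6) = 1/0.634 ≈ 1.577.
The tax multiplier is −c × k ≈ −0.962, so ΔY = k × (−c·ΔT) = (+$284.26 billion) / 0.634 ≈ +$448 billion.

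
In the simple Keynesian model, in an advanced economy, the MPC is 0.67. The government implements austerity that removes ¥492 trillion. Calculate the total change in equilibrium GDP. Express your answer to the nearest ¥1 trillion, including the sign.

−¥1,491 trillion

Expenditure multiplier = 1/(1 − MPC) = 1/(1 − 0.67) = 1/0.33 ≈ 3.03.
ΔY = k × ΔG = (−¥492 trillion) / 0.33 ≈ −¥1,491 trillion.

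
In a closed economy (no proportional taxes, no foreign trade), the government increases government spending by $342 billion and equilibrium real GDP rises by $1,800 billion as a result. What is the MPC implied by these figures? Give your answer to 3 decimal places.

0.810

Implied spending multiplier k = ΔY/ΔG = 1,800/342 ≈ 5.2632.
Since k = 1/(1 − MPC), MPC = 1 − 1/k = 1 − ΔG/ΔY = 1 − 342/1,800 = 0.810.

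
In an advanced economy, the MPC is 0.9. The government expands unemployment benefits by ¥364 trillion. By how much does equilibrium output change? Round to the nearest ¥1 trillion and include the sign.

The transfer change shifts disposable income by +¥364 trillion, so first-round consumption changes by c·ΔTR = 0.9 × (+¥364 trillion) = +¥327.6 trillion.
Expenditure multiplier = 1/(1 − MPC) = 1/(1 − 0.9) = 1/0.1 = 10.
The transfer multiplier is c × k = 9, so ΔY = k × (c·ΔTR) = (+¥327.6 trillion) / 0.1 = +¥3,276 trillion.

+¥3,276 trillion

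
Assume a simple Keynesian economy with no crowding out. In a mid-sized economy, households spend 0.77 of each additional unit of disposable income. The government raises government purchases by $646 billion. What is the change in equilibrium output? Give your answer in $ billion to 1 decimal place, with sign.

+$2,808.7 billion

Spending multiplier = 1/(1 − MPC) = 1/(1 − 0.77) = 1/0.23 ≈ 4.348.
ΔY = k × ΔG = (+$646 billion) / 0.23 ≈ +$2,808.7 billion.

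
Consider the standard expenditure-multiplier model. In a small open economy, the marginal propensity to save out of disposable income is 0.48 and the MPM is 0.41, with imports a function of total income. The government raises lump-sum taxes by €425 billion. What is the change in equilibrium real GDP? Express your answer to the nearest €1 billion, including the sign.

−€248 billion

MPC = 1 − MPS = 1 − 0.48 = 0.52.
A lump-sum tax change of +€425 billion shifts disposable income by −€425 billion; first-round consumption changes by −c × ΔT = −0.52 × (+€425 billion) = −€221 billion.
Expenditure multiplier = 1/(1 − c + m) = 1/(1 − 0.52 + 0.41) = 1/0.89 ≈ 1.124.
The tax multiplier is −c × k ≈ −0.584, so ΔY = k × (−c·ΔT) = (−€221 billion) / 0.89 ≈ −€248 billion.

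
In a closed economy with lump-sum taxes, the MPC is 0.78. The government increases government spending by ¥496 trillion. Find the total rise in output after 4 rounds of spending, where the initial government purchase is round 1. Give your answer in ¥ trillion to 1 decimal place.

¥1,420.0 trillion

Round 1 adds ΔG = ¥496 trillion; each later round is MPC = 0.78 times the previous.
After 4 rounds: 496 + 386.88 + 301.7664 + 235.377792 = ΔG·(1 − c^4)/(1 − c) = 496 × (1 − 0.37015056)/0.22 ≈ ¥1,420 trillion.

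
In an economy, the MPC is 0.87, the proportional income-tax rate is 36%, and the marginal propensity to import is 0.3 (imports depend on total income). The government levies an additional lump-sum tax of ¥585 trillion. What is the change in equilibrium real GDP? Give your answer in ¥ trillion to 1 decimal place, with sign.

−¥684.8 trillion

A lump-sum tax change of +¥585 trillion shifts disposable income by −¥585 trillion; first-round consumption changes by −c × ΔT = −0.87 × (+¥585 trillion) = −¥508.95 trillion.
Expenditure multiplier = 1/(1 − c(1−t) + m) = 1/(1 − 0.87×0.64 + 0.3) = 1/0.7432 ≈ 1.346.
The tax multiplier is −c × k ≈ −1.171, so ΔY = k × (−c·ΔT) = (−¥508.95 trillion) / 0.7432 ≈ −¥684.8 trillion.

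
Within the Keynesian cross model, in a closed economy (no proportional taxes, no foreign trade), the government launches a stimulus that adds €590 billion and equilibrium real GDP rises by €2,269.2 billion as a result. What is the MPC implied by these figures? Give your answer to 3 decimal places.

0.740

Implied spending multiplier k = ΔY/ΔG = 2,269.2/590 ≈ 3.8461.
Since k = 1/(1 − MPC), MPC = 1 − 1/k = 1 − ΔG/ΔY = 1 − 590/2,269.2 ≈ 0.740.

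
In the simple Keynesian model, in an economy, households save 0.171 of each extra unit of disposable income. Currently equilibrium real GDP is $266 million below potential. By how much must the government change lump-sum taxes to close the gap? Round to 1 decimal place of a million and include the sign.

−$54.9 million

MPC = 1 − MPS = 1 − 0.171 = 0.829.
Spending multiplier = 1/(1 − MPC) = 1/(1 − 0.829) = 1/0.171 ≈ 5.848.
Tax multiplier = −c·k = −0.829/0.171 ≈ −4.848. Need ΔY = +$266 million, so ΔT = ΔY/(−c·k) = −(+$266 million) × 0.171 / 0.829 ≈ −$54.9 million.
The government should cut lump-sum taxes by $54.9 million.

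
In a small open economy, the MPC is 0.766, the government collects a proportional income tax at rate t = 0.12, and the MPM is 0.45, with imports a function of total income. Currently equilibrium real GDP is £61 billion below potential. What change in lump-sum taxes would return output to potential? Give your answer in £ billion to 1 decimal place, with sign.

−£61.8 billion

Spending multiplier = 1/(1 − c(1−t) + m) = 1/(1 − 0.766×0.88 + 0.45) = 1/0.77592 ≈ 1.289.
Tax multiplier = −c·k = −0.766/0.77592 ≈ −0.987. Need ΔY = +£61 billion, so ΔT = ΔY/(−c·k) = −(+£61 billion) × 0.77592 / 0.766 ≈ −£61.8 billion.
The government should cut lump-sum taxes by £61.8 billion.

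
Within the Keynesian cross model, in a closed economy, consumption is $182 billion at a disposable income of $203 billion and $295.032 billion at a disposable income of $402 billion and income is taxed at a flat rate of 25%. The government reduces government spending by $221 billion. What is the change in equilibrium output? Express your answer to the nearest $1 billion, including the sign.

MPC = ΔC/ΔYd = (295.032 − 182)/(402 − 203) = 113.032/199 = 0.568.
Government-spending multiplier = 1/(1 − c(1−t)) = 1/(1 − 0.568×0.75) = 1/0.574 ≈ 1.742.
ΔY = k × ΔG = (−$221 billion) / 0.574 ≈ −$385 billion.

−$385 billion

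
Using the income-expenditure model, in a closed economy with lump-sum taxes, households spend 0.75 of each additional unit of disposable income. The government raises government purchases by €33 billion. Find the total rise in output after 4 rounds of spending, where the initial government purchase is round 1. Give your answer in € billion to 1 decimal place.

€90.2 billion

Round 1 adds ΔG = €33 billion; each later round is MPC = 0.75 times the previous.
After 4 rounds: 33 + 24.75 + 18.5625 + 13.921875 = ΔG·(1 − c^4)/(1 − c) = 33 × (1 − 0.31640625)/0.25 ≈ €90.2 billion.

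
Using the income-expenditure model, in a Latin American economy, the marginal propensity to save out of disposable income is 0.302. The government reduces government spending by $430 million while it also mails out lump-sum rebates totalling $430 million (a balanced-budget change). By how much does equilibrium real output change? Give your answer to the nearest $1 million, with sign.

MPC = 1 − MPS = 1 − 0.302 = 0.698.
Expenditure multiplier = 1/(1 − MPC) = 1/(1 − 0.698) = 1/0.302 ≈ 3.311.
ΔG contributes k·ΔG = (−$430 million) / 0.302 ≈ −$1,423.8 million.
ΔT of −$430 million changes first-round spending by −c·ΔT = +$300.14 million, contributing k·(−c·ΔT) = (+$300.14 million) / 0.302 ≈ +$993.8 million.
With ΔG = ΔT and no other leakages, the balanced-budget multiplier is 1, so ΔY = ΔG = −$430 million.

−$430 million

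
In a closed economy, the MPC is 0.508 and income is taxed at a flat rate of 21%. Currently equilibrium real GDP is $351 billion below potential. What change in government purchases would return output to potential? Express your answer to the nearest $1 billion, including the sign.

+$210 billion

Spending multiplier = 1/(1 − c(1−t)) = 1/(1 − 0.508×0.79) = 1/0.59868 ≈ 1.67.
Need ΔY = +$351 billion, so ΔG = ΔY/k = (+$351 billion) × 0.59868 ≈ +$210 billion.
The government should increase government purchases by $210 billion.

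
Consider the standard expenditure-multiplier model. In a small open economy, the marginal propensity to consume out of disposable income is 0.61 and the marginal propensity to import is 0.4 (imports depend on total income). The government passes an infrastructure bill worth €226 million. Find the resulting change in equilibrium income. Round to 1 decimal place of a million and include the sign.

+€286.1 million

Spending multiplier = 1/(1 − c + m) = 1/(1 − 0.61 + 0.4) = 1/0.79 ≈ 1.266.
ΔY = k × ΔG = (+€226 million) / 0.79 ≈ +€286.1 million.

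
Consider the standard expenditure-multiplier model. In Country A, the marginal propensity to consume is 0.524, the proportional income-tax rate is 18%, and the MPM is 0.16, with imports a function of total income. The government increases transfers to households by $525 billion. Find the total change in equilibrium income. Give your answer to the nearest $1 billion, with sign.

+$377 billion

The transfer change shifts disposable income by +$525 billion, so first-round consumption changes by c·ΔTR = 0.524 × (+$525 billion) = +$275.1 billion.
Expenditure multiplier = 1/(1 − c(1−t) + m) = 1/(1 − 0.524×0.82 + 0.16) = 1/0.73032 ≈ 1.369.
The transfer multiplier is c × k ≈ 0.717, so ΔY = k × (c·ΔTR) = (+$275.1 billion) / 0.73032 ≈ +$377 billion.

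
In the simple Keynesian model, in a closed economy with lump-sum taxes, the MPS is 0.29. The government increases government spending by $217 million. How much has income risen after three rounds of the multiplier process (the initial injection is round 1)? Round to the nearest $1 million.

$480 million

MPC = 1 − MPS = 1 − 0.29 = 0.71.
Round 1 adds ΔG = $217 million; each later round is MPC = 0.71 times the previous.
After 3 rounds: 217 + 154.07 + 109.3897 = ΔG·(1 − c^3)/(1 − c) = 217 × (1 − 0.357911)/0.29 ≈ $480 million.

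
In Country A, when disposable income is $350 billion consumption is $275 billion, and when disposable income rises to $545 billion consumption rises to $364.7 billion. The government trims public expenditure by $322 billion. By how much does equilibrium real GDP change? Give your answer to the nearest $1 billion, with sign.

MPC = ΔC/ΔYd = (364.7 − 275)/(545 − 350) = 89.7/195 = 0.46.
Government-spending multiplier = 1/(1 − MPC) = 1/(1 − 0.46) = 1/0.54 ≈ 1.852.
ΔY = k × ΔG = (−$322 billion) / 0.54 ≈ −$596 billion.

−$596 billion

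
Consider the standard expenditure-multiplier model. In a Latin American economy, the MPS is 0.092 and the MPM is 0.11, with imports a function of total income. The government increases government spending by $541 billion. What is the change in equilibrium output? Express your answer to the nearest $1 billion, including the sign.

+$2,678 billion

MPC = 1 − MPS = 1 − 0.092 = 0.908.
Spending multiplier = 1/(1 − c + m) = 1/(1 − 0.908 + 0.11) = 1/0.202 ≈ 4.95.
ΔY = k × ΔG = (+$541 billion) / 0.202 ≈ +$2,678 billion.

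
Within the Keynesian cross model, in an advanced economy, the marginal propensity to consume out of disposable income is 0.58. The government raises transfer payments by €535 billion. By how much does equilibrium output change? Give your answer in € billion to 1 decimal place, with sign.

The transfer change shifts disposable income by +€535 billion, so first-round consumption changes by c·ΔTR = 0.58 × (+€535 billion) = +€310.3 billion.
Expenditure multiplier = 1/(1 − MPC) = 1/(1 − 0.58) = 1/0.42 ≈ 2.381.
The transfer multiplier is c × k ≈ 1.381, so ΔY = k × (c·ΔTR) = (+€310.3 billion) / 0.42 ≈ +€738.8 billion.

+€738.8 billion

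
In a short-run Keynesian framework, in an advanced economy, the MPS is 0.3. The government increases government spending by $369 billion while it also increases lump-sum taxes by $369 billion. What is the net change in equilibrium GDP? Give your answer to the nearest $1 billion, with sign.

+$369 billion

MPC = 1 − MPS = 1 − 0.3 = 0.7.
Expenditure multiplier = 1/(1 − MPC) = 1/(1 − 0.7) = 1/0.3 ≈ 3.333.
ΔG contributes k·ΔG = (+$369 billion) / 0.3 = +$1,230 billion.
ΔT of +$369 billion changes first-round spending by −c·ΔT = −$258.3 billion, contributing k·(−c·ΔT) = (−$258.3 billion) / 0.3 = −$861 billion.
With ΔG = ΔT and no other leakages, the balanced-budget multiplier is 1, so ΔY = ΔG = +$369 billion.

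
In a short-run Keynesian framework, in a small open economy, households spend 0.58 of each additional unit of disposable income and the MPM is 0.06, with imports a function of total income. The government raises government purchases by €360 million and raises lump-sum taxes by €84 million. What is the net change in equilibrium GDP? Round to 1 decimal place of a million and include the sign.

+€648.5 million

Expenditure multiplier = 1/(1 − c + m) = 1/(1 − 0.58 + 0.06) = 1/0.48 ≈ 2.083.
ΔG contributes k·ΔG = (+€360 million) / 0.48 = +€750 million.
ΔT of +€84 million changes first-round spending by −c·ΔT = −€48.72 million, contributing k·(−c·ΔT) = (−€48.72 million) / 0.48 = −€101.5 million.
Net ΔY = k(ΔG − c·ΔT) = (+€311.28 million) / 0.48 = +€648.5 million.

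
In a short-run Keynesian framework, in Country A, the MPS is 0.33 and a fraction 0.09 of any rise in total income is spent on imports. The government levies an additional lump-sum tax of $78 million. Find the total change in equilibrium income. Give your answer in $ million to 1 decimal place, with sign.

MPC = 1 − MPS = 1 − 0.33 = 0.67.
A lump-sum tax change of +$78 million shifts disposable income by −$78 million; first-round consumption changes by −c × ΔT = −0.67 × (+$78 million) = −$52.26 million.
Expenditure multiplier = 1/(1 − c + m) = 1/(1 − 0.67 + 0.09) = 1/0.42 ≈ 2.381.
The tax multiplier is −c × k ≈ −1.595, so ΔY = k × (−c·ΔT) = (−$52.26 million) / 0.42 ≈ −$124.4 million.

−$124.4 million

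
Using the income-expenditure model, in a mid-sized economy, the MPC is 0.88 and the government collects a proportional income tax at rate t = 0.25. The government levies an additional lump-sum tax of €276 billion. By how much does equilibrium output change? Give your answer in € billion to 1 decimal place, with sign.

A lump-sum tax change of +€276 billion shifts disposable income by −€276 billion; first-round consumption changes by −c × ΔT = −0.88 × (+€276 billion) = −€242.88 billion.
Expenditure multiplier = 1/(1 − c(1−t)) = 1/(1 − 0.88×0.75) = 1/0.34 ≈ 2.941.
The tax multiplier is −c × k ≈ −2.588, so ΔY = k × (−c·ΔT) = (−€242.88 billion) / 0.34 ≈ −€714.4 billion.

−€714.4 billion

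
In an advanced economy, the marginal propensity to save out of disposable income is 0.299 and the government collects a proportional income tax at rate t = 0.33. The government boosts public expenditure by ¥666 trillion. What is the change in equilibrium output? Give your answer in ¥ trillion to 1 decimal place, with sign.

+¥1,255.8 trillion

MPC = 1 − MPS = 1 − 0.299 = 0.701.
Expenditure multiplier = 1/(1 − c(1−t)) = 1/(1 − 0.701×0.67) = 1/0.53033 ≈ 1.886.
ΔY = k × ΔG = (+¥666 trillion) / 0.53033 ≈ +¥1,255.8 trillion.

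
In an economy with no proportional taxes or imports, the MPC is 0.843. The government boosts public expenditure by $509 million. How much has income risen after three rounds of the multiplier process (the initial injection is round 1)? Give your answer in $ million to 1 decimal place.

Round 1 adds ΔG = $509 million; each later round is MPC = 0.843 times the previous.
After 3 rounds: 509 + 429.087 + 361.720341 = ΔG·(1 − c^3)/(1 − c) = 509 × (1 − 0.599077107)/0.157 ≈ $1,299.8 million.

$1,299.8 million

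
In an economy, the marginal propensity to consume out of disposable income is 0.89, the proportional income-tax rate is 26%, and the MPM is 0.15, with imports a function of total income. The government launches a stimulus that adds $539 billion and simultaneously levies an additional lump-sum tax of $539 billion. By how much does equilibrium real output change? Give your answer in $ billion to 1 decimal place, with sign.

+$120.7 billion

Expenditure multiplier = 1/(1 − c(1−t) + m) = 1/(1 − 0.89×0.74 + 0.15) = 1/0.4914 ≈ 2.035.
ΔG contributes k·ΔG = (+$539 billion) / 0.4914 ≈ +$1,096.9 billion.
ΔT of +$539 billion changes first-round spending by −c·ΔT = −$479.71 billion, contributing k·(−c·ΔT) = (−$479.71 billion) / 0.4914 ≈ −$976.2 billion.
Net ΔY = k(ΔG − c·ΔT) = (+$59.29 billion) / 0.4914 ≈ +$120.7 billion.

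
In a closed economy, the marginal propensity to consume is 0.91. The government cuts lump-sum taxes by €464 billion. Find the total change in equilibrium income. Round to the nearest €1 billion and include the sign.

+€4,692 billion

A lump-sum tax change of −€464 billion shifts disposable income by +€464 billion; first-round consumption changes by −c × ΔT = −0.91 × (−€464 billion) = +€422.24 billion.
Expenditure multiplier = 1/(1 − MPC) = 1/(1 − 0.91) = 1/0.09 ≈ 11.111.
The tax multiplier is −c × k ≈ −10.111, so ΔY = k × (−c·ΔT) = (+€422.24 billion) / 0.09 ≈ +€4,692 billion.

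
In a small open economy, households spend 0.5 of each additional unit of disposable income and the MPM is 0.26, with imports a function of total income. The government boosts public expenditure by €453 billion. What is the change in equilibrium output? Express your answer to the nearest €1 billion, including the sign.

Expenditure multiplier = 1/(1 − c + m) = 1/(1 − 0.5 + 0.26) = 1/0.76 ≈ 1.316.
ΔY = k × ΔG = (+€453 billion) / 0.76 ≈ +€596 billion.

+€596 billion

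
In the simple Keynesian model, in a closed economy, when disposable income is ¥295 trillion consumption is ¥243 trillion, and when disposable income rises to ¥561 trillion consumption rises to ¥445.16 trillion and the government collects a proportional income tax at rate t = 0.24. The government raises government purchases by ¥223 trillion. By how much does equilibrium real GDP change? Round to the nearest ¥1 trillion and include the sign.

MPC = ΔC/ΔYd = (445.16 − 243)/(561 − 295) = 202.16/266 = 0.76.
Government-spending multiplier = 1/(1 − c(1−t)) = 1/(1 − 0.76×0.76) = 1/0.4224 ≈ 2.367.
ΔY = k × ΔG = (+¥223 trillion) / 0.4224 ≈ +¥528 trillion.

+¥528 trillion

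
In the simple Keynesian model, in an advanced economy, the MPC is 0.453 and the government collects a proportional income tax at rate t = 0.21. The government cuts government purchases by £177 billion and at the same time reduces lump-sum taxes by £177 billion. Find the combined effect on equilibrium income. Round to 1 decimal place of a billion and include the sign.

−£150.8 billion

Expenditure multiplier = 1/(1 − c(1−t)) = 1/(1 − 0.453×0.79) = 1/0.64213 ≈ 1.557.
ΔG contributes k·ΔG = (−£177 billion) / 0.64213 ≈ −£275.6 billion.
ΔT of −£177 billion changes first-round spending by −c·ΔT = +£80.181 billion, contributing k·(−c·ΔT) = (+£80.181 billion) / 0.64213 ≈ +£124.9 billion.
Net ΔY = k(ΔG − c·ΔT) = (−£96.819 billion) / 0.64213 ≈ −£150.8 billion.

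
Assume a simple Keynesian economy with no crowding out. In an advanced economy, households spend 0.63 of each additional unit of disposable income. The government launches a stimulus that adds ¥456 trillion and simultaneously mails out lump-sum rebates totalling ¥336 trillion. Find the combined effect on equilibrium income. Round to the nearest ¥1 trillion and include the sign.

+¥1,805 trillion

Expenditure multiplier = 1/(1 − MPC) = 1/(1 − 0.63) = 1/0.37 ≈ 2.703.
ΔG contributes k·ΔG = (+¥456 trillion) / 0.37 ≈ +¥1,232.4 trillion.
ΔT of −¥336 trillion changes first-round spending by −c·ΔT = +¥211.68 trillion, contributing k·(−c·ΔT) = (+¥211.68 trillion) / 0.37 ≈ +¥572.1 trillion.
Net ΔY = k(ΔG − c·ΔT) = (+¥667.68 trillion) / 0.37 ≈ +¥1,805 trillion.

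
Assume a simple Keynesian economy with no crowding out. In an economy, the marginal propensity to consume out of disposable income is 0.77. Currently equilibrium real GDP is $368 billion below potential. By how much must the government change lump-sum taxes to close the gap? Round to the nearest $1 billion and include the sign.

Spending multiplier = 1/(1 − MPC) = 1/(1 − 0.77) = 1/0.23 ≈ 4.348.
Tax multiplier = −c·k = −0.77/0.23 ≈ −3.348. Need ΔY = +$368 billion, so ΔT = ΔY/(−c·k) = −(+$368 billion) × 0.23 / 0.77 ≈ −$110 billion.
The government should cut lump-sum taxes by $110 billion.

−$110 billion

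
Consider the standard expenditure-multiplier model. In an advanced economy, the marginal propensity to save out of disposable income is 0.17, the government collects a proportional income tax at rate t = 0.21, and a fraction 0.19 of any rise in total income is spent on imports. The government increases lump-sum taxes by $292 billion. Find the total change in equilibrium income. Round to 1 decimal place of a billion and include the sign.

MPC = 1 − MPS = 1 − 0.17 = 0.83.
A lump-sum tax change of +$292 billion shifts disposable income by −$292 billion; first-round consumption changes by −c × ΔT = −0.83 × (+$292 billion) = −$242.36 billion.
Expenditure multiplier = 1/(1 − c(1−t) + m) = 1/(1 − 0.83×0.79 + 0.19) = 1/0.5343 ≈ 1.872.
The tax multiplier is −c × k ≈ −1.553, so ΔY = k × (−c·ΔT) = (−$242.36 billion) / 0.5343 ≈ −$453.6 billion.

−$453.6 billion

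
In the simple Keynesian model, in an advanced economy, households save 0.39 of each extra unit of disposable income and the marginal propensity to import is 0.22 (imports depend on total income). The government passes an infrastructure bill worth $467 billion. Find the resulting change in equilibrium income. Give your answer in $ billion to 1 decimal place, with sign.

+$765.6 billion

MPC = 1 − MPS = 1 − 0.39 = 0.61.
Expenditure multiplier = 1/(1 − c + m) = 1/(1 − 0.61 + 0.22) = 1/0.61 ≈ 1.639.
ΔY = k × ΔG = (+$467 billion) / 0.61 ≈ +$765.6 billion.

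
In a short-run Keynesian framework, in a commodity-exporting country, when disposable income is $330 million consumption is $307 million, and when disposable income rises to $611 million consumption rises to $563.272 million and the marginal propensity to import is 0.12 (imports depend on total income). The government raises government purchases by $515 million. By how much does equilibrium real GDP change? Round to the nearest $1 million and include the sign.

MPC = ΔC/ΔYd = (563.272 − 307)/(611 − 330) = 256.272/281 = 0.912.
Spending multiplier = 1/(1 − c + m) = 1/(1 − 0.912 + 0.12) = 1/0.208 ≈ 4.808.
ΔY = k × ΔG = (+$515 million) / 0.208 ≈ +$2,476 million.

+$2,476 million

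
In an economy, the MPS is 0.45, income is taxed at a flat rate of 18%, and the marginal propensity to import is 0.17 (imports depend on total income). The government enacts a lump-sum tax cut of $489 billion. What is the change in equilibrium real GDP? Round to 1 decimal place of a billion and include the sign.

+$374.1 billion

MPC = 1 − MPS = 1 − 0.45 = 0.55.
A lump-sum tax change of −$489 billion shifts disposable income by +$489 billion; first-round consumption changes by −c × ΔT = −0.55 × (−$489 billion) = +$268.95 billion.
Expenditure multiplier = 1/(1 − c(1−t) + m) = 1/(1 − 0.55×0.82 + 0.17) = 1/0.719 ≈ 1.391.
The tax multiplier is −c × k ≈ −0.765, so ΔY = k × (−c·ΔT) = (+$268.95 billion) / 0.719 ≈ +$374.1 billion.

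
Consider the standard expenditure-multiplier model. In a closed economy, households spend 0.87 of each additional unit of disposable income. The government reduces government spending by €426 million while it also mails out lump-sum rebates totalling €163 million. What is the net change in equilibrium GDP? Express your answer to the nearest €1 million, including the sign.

Expenditure multiplier = 1/(1 − MPC) = 1/(1 − 0.87) = 1/0.13 ≈ 7.692.
ΔG contributes k·ΔG = (−€426 million) / 0.13 ≈ −€3,276.9 million.
ΔT of −€163 million changes first-round spending by −c·ΔT = +€141.81 million, contributing k·(−c·ΔT) = (+€141.81 million) / 0.13 ≈ +€1,090.8 million.
Net ΔY = k(ΔG − c·ΔT) = (−€284.19 million) / 0.13 ≈ −€2,186 million.

−€2,186 million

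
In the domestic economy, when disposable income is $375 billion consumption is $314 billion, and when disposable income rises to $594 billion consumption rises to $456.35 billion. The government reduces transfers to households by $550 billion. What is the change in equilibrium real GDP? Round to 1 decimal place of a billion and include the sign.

MPC = ΔC/ΔYd = (456.35 − 314)/(594 − 375) = 142.35/219 = 0.65.
The transfer change shifts disposable income by −$550 billion, so first-round consumption changes by c·ΔTR = 0.65 × (−$550 billion) = −$357.5 billion.
Expenditure multiplier = 1/(1 − MPC) = 1/(1 − 0.65) = 1/0.35 ≈ 2.857.
The transfer multiplier is c × k ≈ 1.857, so ΔY = k × (c·ΔTR) = (−$357.5 billion) / 0.35 ≈ −$1,021.4 billion.

−$1,021.4 billion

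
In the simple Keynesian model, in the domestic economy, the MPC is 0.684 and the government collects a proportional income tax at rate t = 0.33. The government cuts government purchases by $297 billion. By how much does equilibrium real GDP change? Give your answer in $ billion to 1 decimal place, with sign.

Government-spending multiplier = 1/(1 − c(1−t)) = 1/(1 − 0.684×0.67) = 1/0.54172 ≈ 1.846.
ΔY = k × ΔG = (−$297 billion) / 0.54172 ≈ −$548.3 billion.

−$548.3 billion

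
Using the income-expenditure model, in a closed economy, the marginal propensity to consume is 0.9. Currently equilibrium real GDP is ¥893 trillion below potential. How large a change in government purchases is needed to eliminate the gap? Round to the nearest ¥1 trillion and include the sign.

+¥89 trillion

Spending multiplier = 1/(1 − MPC) = 1/(1 − 0.9) = 1/0.1 = 10.
Need ΔY = +¥893 trillion, so ΔG = ΔY/k = (+¥893 trillion) × 0.1 ≈ +¥89 trillion.
The government should increase government purchases by ¥89 trillion.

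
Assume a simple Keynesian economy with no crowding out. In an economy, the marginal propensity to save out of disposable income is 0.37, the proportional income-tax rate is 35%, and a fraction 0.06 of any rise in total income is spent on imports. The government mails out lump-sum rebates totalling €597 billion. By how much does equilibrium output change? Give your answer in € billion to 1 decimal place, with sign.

+€578.2 billion

MPC = 1 − MPS = 1 − 0.37 = 0.63.
A lump-sum tax change of −€597 billion shifts disposable income by +€597 billion; first-round consumption changes by −c × ΔT = −0.63 × (−€597 billion) = +€376.11 billion.
Expenditure multiplier = 1/(1 − c(1−t) + m) = 1/(1 − 0.63×0.65 + 0.06) = 1/0.6505 ≈ 1.537.
The tax multiplier is −c × k ≈ −0.968, so ΔY = k × (−c·ΔT) = (+€376.11 billion) / 0.6505 ≈ +€578.2 billion.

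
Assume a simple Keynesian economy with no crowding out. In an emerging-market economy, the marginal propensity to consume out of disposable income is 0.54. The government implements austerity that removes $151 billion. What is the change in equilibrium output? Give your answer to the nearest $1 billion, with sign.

Expenditure multiplier = 1/(1 − MPC) = 1/(1 − 0.54) = 1/0.46 ≈ 2.174.
ΔY = k × ΔG = (−$151 billion) / 0.46 ≈ −$328 billion.

−$328 billion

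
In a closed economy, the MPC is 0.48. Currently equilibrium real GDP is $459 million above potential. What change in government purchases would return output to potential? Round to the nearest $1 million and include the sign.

−$239 million

Spending multiplier = 1/(1 − MPC) = 1/(1 − 0.48) = 1/0.52 ≈ 1.923.
Need ΔY = −$459 million, so ΔG = ΔY/k = (−$459 million) × 0.52 ≈ −$239 million.
The government should cut government purchases by $239 million.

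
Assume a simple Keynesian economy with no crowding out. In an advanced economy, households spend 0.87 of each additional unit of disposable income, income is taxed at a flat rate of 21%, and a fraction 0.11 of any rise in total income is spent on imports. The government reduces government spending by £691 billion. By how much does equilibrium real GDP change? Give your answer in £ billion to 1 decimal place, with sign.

−£1,634.7 billion

Government-spending multiplier = 1/(1 − c(1−t) + m) = 1/(1 − 0.87×0.79 + 0.11) = 1/0.4227 ≈ 2.366.
ΔY = k × ΔG = (−£691 billion) / 0.4227 ≈ −£1,634.7 billion.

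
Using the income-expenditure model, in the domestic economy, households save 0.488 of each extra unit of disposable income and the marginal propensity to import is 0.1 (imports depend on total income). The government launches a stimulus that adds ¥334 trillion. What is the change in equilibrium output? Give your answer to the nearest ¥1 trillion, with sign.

MPC = 1 − MPS = 1 − 0.488 = 0.512.
Expenditure multiplier = 1/(1 − c + m) = 1/(1 − 0.512 + 0.1) = 1/0.588 ≈ 1.701.
ΔY = k × ΔG = (+¥334 trillion) / 0.588 ≈ +¥568 trillion.

+¥568 trillion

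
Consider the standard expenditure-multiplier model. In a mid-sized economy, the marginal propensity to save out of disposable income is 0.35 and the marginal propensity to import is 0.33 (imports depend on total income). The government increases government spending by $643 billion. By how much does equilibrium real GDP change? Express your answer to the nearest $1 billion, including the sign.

+$946 billion

MPC = 1 − MPS = 1 − 0.35 = 0.65.
Spending multiplier = 1/(1 − c + m) = 1/(1 − 0.65 + 0.33) = 1/0.68 ≈ 1.471.
ΔY = k × ΔG = (+$643 billion) / 0.68 ≈ +$946 billion.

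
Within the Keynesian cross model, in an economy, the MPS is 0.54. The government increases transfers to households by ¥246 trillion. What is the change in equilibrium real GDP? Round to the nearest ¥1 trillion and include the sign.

MPC = 1 − MPS = 1 − 0.54 = 0.46.
The transfer change shifts disposable income by +¥246 trillion, so first-round consumption changes by c·ΔTR = 0.46 × (+¥246 trillion) = +¥113.16 trillion.
Expenditure multiplier = 1/(1 − MPC) = 1/(1 − 0.46) = 1/0.54 ≈ 1.852.
The transfer multiplier is c × k ≈ 0.852, so ΔY = k × (c·ΔTR) = (+¥113.16 trillion) / 0.54 ≈ +¥210 trillion.

+¥210 trillion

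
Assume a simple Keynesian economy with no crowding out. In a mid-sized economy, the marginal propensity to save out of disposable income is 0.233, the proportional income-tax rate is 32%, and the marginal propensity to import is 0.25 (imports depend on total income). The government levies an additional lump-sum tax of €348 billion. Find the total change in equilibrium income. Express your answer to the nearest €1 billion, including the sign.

MPC = 1 − MPS = 1 − 0.233 = 0.767.
A lump-sum tax change of +€348 billion shifts disposable income by −€348 billion; first-round consumption changes by −c × ΔT = −0.767 × (+€348 billion) = −€266.916 billion.
Expenditure multiplier = 1/(1 − c(1−t) + m) = 1/(1 − 0.767×0.68 + 0.25) = 1/0.72844 ≈ 1.373.
The tax multiplier is −c × k ≈ −1.053, so ΔY = k × (−c·ΔT) = (−€266.916 billion) / 0.72844 ≈ −€366 billion.

−€366 billion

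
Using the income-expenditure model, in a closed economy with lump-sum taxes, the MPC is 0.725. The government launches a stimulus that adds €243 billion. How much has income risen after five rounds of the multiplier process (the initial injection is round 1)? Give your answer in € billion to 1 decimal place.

Round 1 adds ΔG = €243 billion; each later round is MPC = 0.725 times the previous.
After 5 rounds: 243 + 176.175 + 127.726875 + 92.601984375 + 67.136438671875 = ΔG·(1 − c^5)/(1 − c) = 243 × (1 − 0.200304189453125)/0.275 ≈ €706.6 billion.

€706.6 billion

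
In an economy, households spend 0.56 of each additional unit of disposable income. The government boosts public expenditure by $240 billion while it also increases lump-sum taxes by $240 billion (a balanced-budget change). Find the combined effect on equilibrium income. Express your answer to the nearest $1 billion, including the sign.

+$240 billion

Expenditure multiplier = 1/(1 − MPC) = 1/(1 − 0.56) = 1/0.44 ≈ 2.273.
ΔG contributes k·ΔG = (+$240 billion) / 0.44 ≈ +$545.5 billion.
ΔT of +$240 billion changes first-round spending by −c·ΔT = −$134.4 billion, contributing k·(−c·ΔT) = (−$134.4 billion) / 0.44 ≈ −$305.5 billion.
With ΔG = ΔT and no other leakages, the balanced-budget multiplier is 1, so ΔY = ΔG = +$240 billion.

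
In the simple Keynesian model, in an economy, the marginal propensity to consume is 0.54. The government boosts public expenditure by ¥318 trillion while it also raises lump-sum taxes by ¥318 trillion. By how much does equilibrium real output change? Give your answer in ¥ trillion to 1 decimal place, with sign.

+¥318.0 trillion

Expenditure multiplier = 1/(1 − MPC) = 1/(1 − 0.54) = 1/0.46 ≈ 2.174.
ΔG contributes k·ΔG = (+¥318 trillion) / 0.46 ≈ +¥691.3 trillion.
ΔT of +¥318 trillion changes first-round spending by −c·ΔT = −¥171.72 trillion, contributing k·(−c·ΔT) = (−¥171.72 trillion) / 0.46 ≈ −¥373.3 trillion.
With ΔG = ΔT and no other leakages, the balanced-budget multiplier is 1, so ΔY = ΔG = +¥318 trillion.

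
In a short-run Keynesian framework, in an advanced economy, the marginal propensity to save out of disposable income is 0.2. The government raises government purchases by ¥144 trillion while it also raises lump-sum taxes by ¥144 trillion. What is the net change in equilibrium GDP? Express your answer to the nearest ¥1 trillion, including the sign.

MPC = 1 − MPS = 1 − 0.2 = 0.8.
Expenditure multiplier = 1/(1 − MPC) = 1/(1 − 0.8) = 1/0.2 = 5.
ΔG contributes k·ΔG = (+¥144 trillion) / 0.2 = +¥720 trillion.
ΔT of +¥144 trillion changes first-round spending by −c·ΔT = −¥115.2 trillion, contributing k·(−c·ΔT) = (−¥115.2 trillion) / 0.2 = −¥576 trillion.
With ΔG = ΔT and no other leakages, the balanced-budget multiplier is 1, so ΔY = ΔG = +¥144 trillion.

+¥144 trillion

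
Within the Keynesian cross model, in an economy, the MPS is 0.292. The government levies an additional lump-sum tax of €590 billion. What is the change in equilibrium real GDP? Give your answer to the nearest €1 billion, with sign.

−€1,431 billion

MPC = 1 − MPS = 1 − 0.292 = 0.708.
A lump-sum tax change of +€590 billion shifts disposable income by −€590 billion; first-round consumption changes by −c × ΔT = −0.708 × (+€590 billion) = −€417.72 billion.
Expenditure multiplier = 1/(1 − MPC) = 1/(1 − 0.708) = 1/0.292 ≈ 3.425.
The tax multiplier is −c × k ≈ −2.425, so ΔY = k × (−c·ΔT) = (−€417.72 billion) / 0.292 ≈ −€1,431 billion.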